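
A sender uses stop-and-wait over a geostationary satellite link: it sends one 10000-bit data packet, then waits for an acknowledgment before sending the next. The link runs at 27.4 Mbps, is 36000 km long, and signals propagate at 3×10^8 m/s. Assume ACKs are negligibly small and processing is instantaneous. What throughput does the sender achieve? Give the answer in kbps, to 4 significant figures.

t_tx = L/R = 10000/27400000 = 0.000364964 s.
t_prop = 36000000/300000000 = 0.12 s; RTT = 0.24 s.
Cycle = t_tx + RTT = 0.240365 s.
Throughput = L / cycle = 10000 / 0.240365 = 41.60 kbps.

41.60 kbps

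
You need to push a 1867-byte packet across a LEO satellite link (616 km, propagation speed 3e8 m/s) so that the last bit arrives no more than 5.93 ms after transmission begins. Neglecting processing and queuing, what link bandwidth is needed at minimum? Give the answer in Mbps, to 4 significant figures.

3.853 Mbps

L = 14936 bits.
Propagation delay = 616000 / 300000000 = 2.05333 ms.
Transmission budget = 5.93 − 2.05333 = 3.87667 ms.
R ≥ L / t_tx = 14936 bits / 0.00387667 s = 3.853 Mbps.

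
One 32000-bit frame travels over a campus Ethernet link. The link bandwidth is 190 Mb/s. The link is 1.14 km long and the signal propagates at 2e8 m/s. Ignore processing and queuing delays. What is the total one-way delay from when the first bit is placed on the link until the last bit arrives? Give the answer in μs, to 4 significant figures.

174.1 μs

Transmission delay = L/R = 32000 / 190000000 = 168.421 μs.
Propagation delay = d/s = 1140 m / 200000000 m/s = 5.7 μs.
Total = 174.1 μs.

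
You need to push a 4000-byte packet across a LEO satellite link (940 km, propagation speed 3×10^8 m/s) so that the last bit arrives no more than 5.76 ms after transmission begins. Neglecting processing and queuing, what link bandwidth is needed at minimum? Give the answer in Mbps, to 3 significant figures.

L = 32000 bits.
Propagation delay = 940000 / 300000000 = 3.13333 ms.
Transmission budget = 5.76 − 3.13333 = 2.62667 ms.
R ≥ L / t_tx = 32000 bits / 0.00262667 s = 12.2 Mbps.

12.2 Mbps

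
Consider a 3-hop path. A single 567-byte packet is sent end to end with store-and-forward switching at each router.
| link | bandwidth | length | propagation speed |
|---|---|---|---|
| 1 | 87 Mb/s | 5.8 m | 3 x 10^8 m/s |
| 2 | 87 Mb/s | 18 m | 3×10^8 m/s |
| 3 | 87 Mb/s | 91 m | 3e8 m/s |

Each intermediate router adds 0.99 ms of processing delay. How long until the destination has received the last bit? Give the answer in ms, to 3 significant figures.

2.14 ms

L = 567 × 8 = 4536 bits.
Transmission delay per hop = L/R = 4536/87000000 = 0.0521379 ms; 3 hops → 0.156414 ms.
Propagation delays (d/s per hop): 1.93333e-05, 6e-05, 0.000303333 ms; sum = 0.000382667 ms.
Processing at 2 router(s): 2 × 0.99 ms = 1.98 ms.
End-to-end = 2.14 ms.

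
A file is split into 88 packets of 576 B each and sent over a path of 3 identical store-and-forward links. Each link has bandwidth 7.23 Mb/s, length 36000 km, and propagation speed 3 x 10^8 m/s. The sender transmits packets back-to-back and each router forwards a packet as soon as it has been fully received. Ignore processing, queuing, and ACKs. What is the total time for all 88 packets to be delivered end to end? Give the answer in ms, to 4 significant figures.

Per-hop transmission t_tx = L/R = 4608/7230000 = 0.637344 ms.
Per-hop propagation t_prop = 36000000/300000000 = 120 ms.
Pipeline fill: first packet needs 3·t_tx to clear all hops; remaining 87 packets each add one t_tx.
Total = (3+88-1)·t_tx + 3·t_prop = 90·0.637344 + 3·120 = 417.4 ms.

417.4 ms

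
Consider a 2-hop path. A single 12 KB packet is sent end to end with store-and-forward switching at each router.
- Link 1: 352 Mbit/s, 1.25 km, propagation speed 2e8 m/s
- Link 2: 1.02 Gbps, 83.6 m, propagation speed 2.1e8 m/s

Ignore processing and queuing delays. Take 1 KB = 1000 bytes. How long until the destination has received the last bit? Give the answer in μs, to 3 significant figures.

L = 96000 bits.
Transmission delays (L/R per hop): 272.727, 94.1176 μs; sum = 366.845 μs.
Propagation delays (d/s per hop): 6.25, 0.398095 μs; sum = 6.6481 μs.
End-to-end = 373 μs.

373 μs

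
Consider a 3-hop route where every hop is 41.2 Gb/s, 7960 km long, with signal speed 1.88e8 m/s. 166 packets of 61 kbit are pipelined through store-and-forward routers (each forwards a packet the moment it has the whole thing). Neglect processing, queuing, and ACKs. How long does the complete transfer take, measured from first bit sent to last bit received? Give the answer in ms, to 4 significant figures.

127.3 ms

Per-hop transmission t_tx = L/R = 61000/41200000000 = 0.00148058 ms.
Per-hop propagation t_prop = 7960000/188000000 = 42.3404 ms.
Pipeline fill: first packet needs 3·t_tx to clear all hops; remaining 165 packets each add one t_tx.
Total = (3+166-1)·t_tx + 3·t_prop = 168·0.00148058 + 3·42.3404 = 127.3 ms.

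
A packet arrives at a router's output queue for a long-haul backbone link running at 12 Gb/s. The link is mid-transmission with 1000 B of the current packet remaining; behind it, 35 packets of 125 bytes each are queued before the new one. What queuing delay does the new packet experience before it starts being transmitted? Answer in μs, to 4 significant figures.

Each queued packet: L/R = 1000/12000000000 = 0.0833333 μs.
35 queued → 2.91667 μs.
Plus remaining 8000 bits of current packet: 0.666667 μs.
Queuing delay = 3.583 μs.

3.583 μs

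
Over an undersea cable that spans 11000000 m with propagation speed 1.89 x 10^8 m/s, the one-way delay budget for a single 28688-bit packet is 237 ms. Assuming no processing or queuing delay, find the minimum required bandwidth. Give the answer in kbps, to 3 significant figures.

Propagation delay = 11000000 / 189000000 = 58.2011 ms.
Transmission budget = 237 − 58.2011 = 178.799 ms.
R ≥ L / t_tx = 28688 bits / 0.178799 s = 160 kbps.

160 kbps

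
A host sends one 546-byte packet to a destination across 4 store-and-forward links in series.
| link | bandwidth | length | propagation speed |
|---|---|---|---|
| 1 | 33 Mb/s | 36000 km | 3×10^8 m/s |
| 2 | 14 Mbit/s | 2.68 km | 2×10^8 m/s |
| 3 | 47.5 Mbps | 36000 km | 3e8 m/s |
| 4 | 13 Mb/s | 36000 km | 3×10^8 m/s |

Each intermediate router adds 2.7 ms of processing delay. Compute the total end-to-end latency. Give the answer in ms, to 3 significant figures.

369 ms

L = 546 × 8 = 4368 bits.
Transmission delays (L/R per hop): 0.132364, 0.312, 0.0919579, 0.336 ms; sum = 0.872322 ms.
Propagation delays (d/s per hop): 120, 0.0134, 120, 120 ms; sum = 360.013 ms.
Processing at 3 router(s): 3 × 2.7 ms = 8.1 ms.
End-to-end = 369 ms.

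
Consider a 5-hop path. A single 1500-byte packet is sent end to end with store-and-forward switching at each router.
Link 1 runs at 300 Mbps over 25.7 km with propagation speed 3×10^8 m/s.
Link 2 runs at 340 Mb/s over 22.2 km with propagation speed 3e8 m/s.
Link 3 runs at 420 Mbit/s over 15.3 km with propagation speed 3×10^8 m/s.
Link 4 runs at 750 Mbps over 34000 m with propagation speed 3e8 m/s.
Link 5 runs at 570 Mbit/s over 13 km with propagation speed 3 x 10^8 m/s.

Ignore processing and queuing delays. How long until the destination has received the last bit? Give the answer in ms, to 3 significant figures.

L = 1500 × 8 = 12000 bits.
Transmission delays (L/R per hop): 0.04, 0.0352941, 0.0285714, 0.016, 0.0210526 ms; sum = 0.140918 ms.
Propagation delays (d/s per hop): 0.0856667, 0.074, 0.051, 0.113333, 0.0433333 ms; sum = 0.367333 ms.
End-to-end = 0.508 ms.

0.508 ms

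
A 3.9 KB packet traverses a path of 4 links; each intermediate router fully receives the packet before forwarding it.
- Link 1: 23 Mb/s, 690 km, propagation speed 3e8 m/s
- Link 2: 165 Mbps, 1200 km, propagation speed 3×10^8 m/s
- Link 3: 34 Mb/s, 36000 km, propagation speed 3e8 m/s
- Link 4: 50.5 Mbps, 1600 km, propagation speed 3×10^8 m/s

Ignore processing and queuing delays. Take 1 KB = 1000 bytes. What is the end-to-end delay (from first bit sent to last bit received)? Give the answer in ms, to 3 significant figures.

135 ms

L = 31200 bits.
Transmission delays (L/R per hop): 1.35652, 0.189091, 0.917647, 0.617822 ms; sum = 3.08108 ms.
Propagation delays (d/s per hop): 2.3, 4, 120, 5.33333 ms; sum = 131.633 ms.
End-to-end = 135 ms.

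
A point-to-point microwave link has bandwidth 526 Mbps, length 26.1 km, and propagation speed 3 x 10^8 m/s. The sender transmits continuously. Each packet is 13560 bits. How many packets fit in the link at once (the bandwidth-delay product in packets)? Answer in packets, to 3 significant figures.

Propagation delay = 26100 / 300000000 = 8.7e-05 s.
BDP = R × t_prop = 526000000 × 8.7e-05 = 45762 bits.
In packets of 13560 bits: 3.37 packets.

3.37 packets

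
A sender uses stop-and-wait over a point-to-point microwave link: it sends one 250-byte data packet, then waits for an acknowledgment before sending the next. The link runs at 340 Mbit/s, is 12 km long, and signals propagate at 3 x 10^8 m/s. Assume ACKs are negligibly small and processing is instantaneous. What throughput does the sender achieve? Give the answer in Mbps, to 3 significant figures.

23.3 Mbps

t_tx = L/R = 2000/340000000 = 5.88235e-06 s.
t_prop = 12000/300000000 = 4e-05 s; RTT = 8e-05 s.
Cycle = t_tx + RTT = 8.58824e-05 s.
Throughput = L / cycle = 2000 / 8.58824e-05 = 23.3 Mbps.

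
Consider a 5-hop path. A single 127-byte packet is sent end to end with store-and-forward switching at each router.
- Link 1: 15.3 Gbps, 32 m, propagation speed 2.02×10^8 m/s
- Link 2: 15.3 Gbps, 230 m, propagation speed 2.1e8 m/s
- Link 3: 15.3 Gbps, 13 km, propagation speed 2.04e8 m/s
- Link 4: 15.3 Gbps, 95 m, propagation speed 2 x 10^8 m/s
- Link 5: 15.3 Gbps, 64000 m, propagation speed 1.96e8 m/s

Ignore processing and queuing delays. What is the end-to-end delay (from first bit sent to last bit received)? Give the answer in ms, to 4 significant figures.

0.3923 ms

L = 127 × 8 = 1016 bits.
Transmission delay per hop = L/R = 1016/15300000000 = 6.64052e-05 ms; 5 hops → 0.000332026 ms.
Propagation delays (d/s per hop): 0.000158416, 0.00109524, 0.0637255, 0.000475, 0.326531 ms; sum = 0.391985 ms.
End-to-end = 0.3923 ms.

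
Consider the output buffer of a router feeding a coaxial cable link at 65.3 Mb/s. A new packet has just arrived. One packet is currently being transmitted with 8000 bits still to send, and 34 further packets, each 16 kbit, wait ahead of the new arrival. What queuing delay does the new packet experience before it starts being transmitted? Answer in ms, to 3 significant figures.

Each queued packet: L/R = 16000/65300000 = 0.245023 ms.
34 queued → 8.33078 ms.
Plus remaining 8000 bits of current packet: 0.122511 ms.
Queuing delay = 8.45 ms.

8.45 ms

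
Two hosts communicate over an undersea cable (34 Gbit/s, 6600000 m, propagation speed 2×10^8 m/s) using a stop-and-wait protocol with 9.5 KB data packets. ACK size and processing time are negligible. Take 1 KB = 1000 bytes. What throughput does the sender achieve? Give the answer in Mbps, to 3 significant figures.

t_tx = L/R = 76000/34000000000 = 2.23529e-06 s.
t_prop = 6600000/200000000 = 0.033 s; RTT = 0.066 s.
Cycle = t_tx + RTT = 0.0660022 s.
Throughput = L / cycle = 76000 / 0.0660022 = 1.15 Mbps.

1.15 Mbps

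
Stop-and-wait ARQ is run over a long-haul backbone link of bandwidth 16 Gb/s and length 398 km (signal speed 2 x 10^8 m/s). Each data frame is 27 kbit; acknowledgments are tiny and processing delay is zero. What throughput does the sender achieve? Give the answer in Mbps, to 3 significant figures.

6.78 Mbps

t_tx = L/R = 27000/16000000000 = 1.6875e-06 s.
t_prop = 398000/200000000 = 0.00199 s; RTT = 0.00398 s.
Cycle = t_tx + RTT = 0.00398169 s.
Throughput = L / cycle = 27000 / 0.00398169 = 6.78 Mbps.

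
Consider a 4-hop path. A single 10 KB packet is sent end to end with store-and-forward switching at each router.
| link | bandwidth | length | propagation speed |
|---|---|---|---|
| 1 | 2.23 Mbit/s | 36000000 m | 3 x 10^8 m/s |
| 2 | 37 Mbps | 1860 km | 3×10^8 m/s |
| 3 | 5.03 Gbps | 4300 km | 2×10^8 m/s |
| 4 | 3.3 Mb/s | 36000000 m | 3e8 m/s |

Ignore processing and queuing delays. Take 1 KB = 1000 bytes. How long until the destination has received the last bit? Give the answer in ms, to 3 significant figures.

L = 80000 bits.
Transmission delays (L/R per hop): 35.8744, 2.16216, 0.0159046, 24.2424 ms; sum = 62.2949 ms.
Propagation delays (d/s per hop): 120, 6.2, 21.5, 120 ms; sum = 267.7 ms.
End-to-end = 330 ms.

330 ms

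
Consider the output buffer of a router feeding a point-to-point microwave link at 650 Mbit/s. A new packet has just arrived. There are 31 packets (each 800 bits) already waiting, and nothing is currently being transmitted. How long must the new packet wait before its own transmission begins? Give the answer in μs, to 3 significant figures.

Each queued packet: L/R = 800/650000000 = 1.23077 μs.
31 queued → 38.1538 μs.
Queuing delay = 38.2 μs.

38.2 μs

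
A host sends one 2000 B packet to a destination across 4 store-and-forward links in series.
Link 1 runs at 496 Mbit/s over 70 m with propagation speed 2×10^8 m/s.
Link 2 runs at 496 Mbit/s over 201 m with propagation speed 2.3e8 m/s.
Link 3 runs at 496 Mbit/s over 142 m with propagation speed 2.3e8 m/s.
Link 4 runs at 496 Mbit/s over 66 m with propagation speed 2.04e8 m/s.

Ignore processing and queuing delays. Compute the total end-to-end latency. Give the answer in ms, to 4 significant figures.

L = 2000 × 8 = 16000 bits.
Transmission delay per hop = L/R = 16000/496000000 = 0.0322581 ms; 4 hops → 0.129032 ms.
Propagation delays (d/s per hop): 0.00035, 0.000873913, 0.000617391, 0.000323529 ms; sum = 0.00216483 ms.
End-to-end = 0.1312 ms.

0.1312 ms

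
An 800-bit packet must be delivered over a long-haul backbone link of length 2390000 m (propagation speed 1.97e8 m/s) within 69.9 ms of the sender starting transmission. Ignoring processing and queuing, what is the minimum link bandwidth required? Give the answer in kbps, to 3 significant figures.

Propagation delay = 2390000 / 197000000 = 12.132 ms.
Transmission budget = 69.9 − 12.132 = 57.768 ms.
R ≥ L / t_tx = 800 bits / 0.057768 s = 13.8 kbps.

13.8 kbps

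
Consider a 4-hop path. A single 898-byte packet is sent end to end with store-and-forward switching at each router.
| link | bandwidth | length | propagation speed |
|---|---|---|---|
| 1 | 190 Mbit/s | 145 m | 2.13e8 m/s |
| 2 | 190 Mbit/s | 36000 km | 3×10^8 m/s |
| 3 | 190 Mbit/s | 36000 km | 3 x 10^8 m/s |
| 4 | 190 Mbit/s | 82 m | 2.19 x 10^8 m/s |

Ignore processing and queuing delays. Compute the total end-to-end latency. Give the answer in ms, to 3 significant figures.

240 ms

L = 898 × 8 = 7184 bits.
Transmission delay per hop = L/R = 7184/190000000 = 0.0378105 ms; 4 hops → 0.151242 ms.
Propagation delays (d/s per hop): 0.000680751, 120, 120, 0.000374429 ms; sum = 240.001 ms.
End-to-end = 240 ms.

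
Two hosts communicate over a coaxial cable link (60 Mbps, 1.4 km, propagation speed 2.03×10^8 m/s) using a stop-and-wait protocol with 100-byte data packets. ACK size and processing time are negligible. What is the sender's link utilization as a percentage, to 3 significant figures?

49.2 %

t_tx = L/R = 800/60000000 = 1.33333e-05 s.
t_prop = 1400/2.03e+08 = 6.89655e-06 s; RTT = 1.37931e-05 s.
Cycle = t_tx + RTT = 2.71264e-05 s.
Utilization = t_tx / cycle = 1.33333e-05/2.71264e-05 = 49.2 %.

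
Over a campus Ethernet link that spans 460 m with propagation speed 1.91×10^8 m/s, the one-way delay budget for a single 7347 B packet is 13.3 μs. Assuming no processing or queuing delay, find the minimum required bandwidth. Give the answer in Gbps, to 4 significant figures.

5.396 Gbps

L = 58776 bits.
Propagation delay = 460 / 191000000 = 2.40838 μs.
Transmission budget = 13.3 − 2.40838 = 10.8916 μs.
R ≥ L / t_tx = 58776 bits / 1.08916e-05 s = 5.396 Gbps.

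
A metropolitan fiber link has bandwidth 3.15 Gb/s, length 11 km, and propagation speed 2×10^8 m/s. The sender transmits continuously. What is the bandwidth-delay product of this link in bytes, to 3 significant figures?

21700 bytes

Propagation delay = 11000 / 200000000 = 5.5e-05 s.
BDP = R × t_prop = 3150000000 × 5.5e-05 = 173250 bits.
In bytes: 173250/8 = 21700 bytes.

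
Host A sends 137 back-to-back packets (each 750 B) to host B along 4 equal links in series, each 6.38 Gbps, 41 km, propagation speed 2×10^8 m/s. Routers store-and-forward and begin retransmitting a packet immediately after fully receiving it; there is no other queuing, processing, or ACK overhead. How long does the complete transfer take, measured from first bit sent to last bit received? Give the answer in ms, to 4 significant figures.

Per-hop transmission t_tx = L/R = 6000/6380000000 = 0.000940439 ms.
Per-hop propagation t_prop = 41000/200000000 = 0.205 ms.
Pipeline fill: first packet needs 4·t_tx to clear all hops; remaining 136 packets each add one t_tx.
Total = (4+137-1)·t_tx + 4·t_prop = 140·0.000940439 + 4·0.205 = 0.9517 ms.

0.9517 ms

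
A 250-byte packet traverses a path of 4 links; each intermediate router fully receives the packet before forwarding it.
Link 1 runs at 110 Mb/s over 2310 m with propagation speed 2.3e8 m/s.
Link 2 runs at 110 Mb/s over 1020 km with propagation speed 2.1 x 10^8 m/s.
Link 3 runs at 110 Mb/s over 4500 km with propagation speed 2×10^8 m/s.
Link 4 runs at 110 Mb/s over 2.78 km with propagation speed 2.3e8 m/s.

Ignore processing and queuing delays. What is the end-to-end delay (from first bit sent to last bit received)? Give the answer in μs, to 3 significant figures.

L = 250 × 8 = 2000 bits.
Transmission delay per hop = L/R = 2000/110000000 = 18.1818 μs; 4 hops → 72.7273 μs.
Propagation delays (d/s per hop): 10.0435, 4857.14, 22500, 12.087 μs; sum = 27379.3 μs.
End-to-end = 27500 μs.

27500 μs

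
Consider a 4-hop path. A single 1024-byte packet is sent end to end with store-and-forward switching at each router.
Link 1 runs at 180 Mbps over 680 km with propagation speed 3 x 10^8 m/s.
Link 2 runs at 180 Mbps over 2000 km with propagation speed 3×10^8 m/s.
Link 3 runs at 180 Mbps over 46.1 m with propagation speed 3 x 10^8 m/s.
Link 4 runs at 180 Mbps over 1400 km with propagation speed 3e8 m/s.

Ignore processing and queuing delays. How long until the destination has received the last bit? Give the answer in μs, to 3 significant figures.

13800 μs

L = 1024 × 8 = 8192 bits.
Transmission delay per hop = L/R = 8192/180000000 = 45.5111 μs; 4 hops → 182.044 μs.
Propagation delays (d/s per hop): 2266.67, 6666.67, 0.153667, 4666.67 μs; sum = 13600.2 μs.
End-to-end = 13800 μs.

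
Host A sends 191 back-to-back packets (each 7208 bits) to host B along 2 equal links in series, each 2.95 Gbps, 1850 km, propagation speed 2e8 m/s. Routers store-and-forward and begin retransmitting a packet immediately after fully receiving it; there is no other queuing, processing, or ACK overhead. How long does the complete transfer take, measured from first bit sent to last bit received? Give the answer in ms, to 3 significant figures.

19.0 ms

Per-hop transmission t_tx = L/R = 7208/2950000000 = 0.00244339 ms.
Per-hop propagation t_prop = 1850000/200000000 = 9.25 ms.
Pipeline fill: first packet needs 2·t_tx to clear all hops; remaining 190 packets each add one t_tx.
Total = (2+191-1)·t_tx + 2·t_prop = 192·0.00244339 + 2·9.25 = 19.0 ms.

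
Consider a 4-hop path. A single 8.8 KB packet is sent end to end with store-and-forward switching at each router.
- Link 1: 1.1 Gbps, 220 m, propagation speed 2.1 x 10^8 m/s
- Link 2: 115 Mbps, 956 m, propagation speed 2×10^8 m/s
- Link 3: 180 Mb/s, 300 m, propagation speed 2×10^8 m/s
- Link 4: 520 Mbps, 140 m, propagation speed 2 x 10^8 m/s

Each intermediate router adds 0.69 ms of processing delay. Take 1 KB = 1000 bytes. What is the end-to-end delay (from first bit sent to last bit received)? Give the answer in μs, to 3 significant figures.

L = 70400 bits.
Transmission delays (L/R per hop): 64, 612.174, 391.111, 135.385 μs; sum = 1202.67 μs.
Propagation delays (d/s per hop): 1.04762, 4.78, 1.5, 0.7 μs; sum = 8.02762 μs.
Processing at 3 router(s): 3 × 0.69 ms = 2070 μs.
End-to-end = 3280 μs.

3280 μs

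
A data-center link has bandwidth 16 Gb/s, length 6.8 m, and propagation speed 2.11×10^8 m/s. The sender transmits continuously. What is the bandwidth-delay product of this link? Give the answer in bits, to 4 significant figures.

Propagation delay = 6.8 / 211000000 = 3.22275e-08 s.
BDP = R × t_prop = 16000000000 × 3.22275e-08 = 515.64 bits.

515.6 bits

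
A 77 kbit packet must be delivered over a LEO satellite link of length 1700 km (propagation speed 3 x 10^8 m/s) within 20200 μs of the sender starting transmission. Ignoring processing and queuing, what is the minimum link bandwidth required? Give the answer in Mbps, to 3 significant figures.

Propagation delay = 1700000 / 300000000 = 5666.67 μs.
Transmission budget = 20200 − 5666.67 = 14533.3 μs.
R ≥ L / t_tx = 77000 bits / 0.0145333 s = 5.30 Mbps.

5.30 Mbps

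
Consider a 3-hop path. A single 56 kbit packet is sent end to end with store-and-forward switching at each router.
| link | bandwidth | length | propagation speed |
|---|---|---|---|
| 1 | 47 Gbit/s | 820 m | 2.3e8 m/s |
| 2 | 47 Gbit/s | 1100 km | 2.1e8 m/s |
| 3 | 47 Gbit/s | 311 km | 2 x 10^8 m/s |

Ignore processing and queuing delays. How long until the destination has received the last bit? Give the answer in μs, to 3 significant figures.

6800 μs

L = 56000 bits.
Transmission delay per hop = L/R = 56000/47000000000 = 1.19149 μs; 3 hops → 3.57447 μs.
Propagation delays (d/s per hop): 3.56522, 5238.1, 1555 μs; sum = 6796.66 μs.
End-to-end = 6800 μs.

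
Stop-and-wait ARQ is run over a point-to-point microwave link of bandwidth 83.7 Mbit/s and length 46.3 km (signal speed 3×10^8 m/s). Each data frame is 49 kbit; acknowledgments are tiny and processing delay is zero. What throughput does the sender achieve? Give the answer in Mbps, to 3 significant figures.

54.8 Mbps

t_tx = L/R = 49000/83700000 = 0.000585424 s.
t_prop = 46300/300000000 = 0.000154333 s; RTT = 0.000308667 s.
Cycle = t_tx + RTT = 0.000894091 s.
Throughput = L / cycle = 49000 / 0.000894091 = 54.8 Mbps.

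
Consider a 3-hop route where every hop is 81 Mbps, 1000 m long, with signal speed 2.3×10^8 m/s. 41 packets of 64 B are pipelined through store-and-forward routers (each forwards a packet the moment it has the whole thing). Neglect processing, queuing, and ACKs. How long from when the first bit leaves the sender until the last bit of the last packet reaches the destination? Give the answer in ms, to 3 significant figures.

Per-hop transmission t_tx = L/R = 512/81000000 = 0.00632099 ms.
Per-hop propagation t_prop = 1000/2.3e+08 = 0.00434783 ms.
Pipeline fill: first packet needs 3·t_tx to clear all hops; remaining 40 packets each add one t_tx.
Total = (3+41-1)·t_tx + 3·t_prop = 43·0.00632099 + 3·0.00434783 = 0.285 ms.

0.285 ms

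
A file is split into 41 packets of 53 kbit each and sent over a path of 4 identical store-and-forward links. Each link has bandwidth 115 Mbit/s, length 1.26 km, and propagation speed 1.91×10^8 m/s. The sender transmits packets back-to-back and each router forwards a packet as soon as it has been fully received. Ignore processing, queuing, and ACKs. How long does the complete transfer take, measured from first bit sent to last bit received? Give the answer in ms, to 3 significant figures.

Per-hop transmission t_tx = L/R = 53000/115000000 = 0.46087 ms.
Per-hop propagation t_prop = 1260/191000000 = 0.00659686 ms.
Pipeline fill: first packet needs 4·t_tx to clear all hops; remaining 40 packets each add one t_tx.
Total = (4+41-1)·t_tx + 4·t_prop = 44·0.46087 + 4·0.00659686 = 20.3 ms.

20.3 ms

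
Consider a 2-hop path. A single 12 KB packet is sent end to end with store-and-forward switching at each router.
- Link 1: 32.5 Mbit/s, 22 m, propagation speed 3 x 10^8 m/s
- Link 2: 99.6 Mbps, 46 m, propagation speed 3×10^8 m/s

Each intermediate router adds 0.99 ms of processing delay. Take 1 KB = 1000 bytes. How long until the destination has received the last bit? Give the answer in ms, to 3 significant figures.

L = 96000 bits.
Transmission delays (L/R per hop): 2.95385, 0.963855 ms; sum = 3.9177 ms.
Propagation delays (d/s per hop): 7.33333e-05, 0.000153333 ms; sum = 0.000226667 ms.
Processing at 1 router(s): 1 × 0.99 ms = 0.99 ms.
End-to-end = 4.91 ms.

4.91 ms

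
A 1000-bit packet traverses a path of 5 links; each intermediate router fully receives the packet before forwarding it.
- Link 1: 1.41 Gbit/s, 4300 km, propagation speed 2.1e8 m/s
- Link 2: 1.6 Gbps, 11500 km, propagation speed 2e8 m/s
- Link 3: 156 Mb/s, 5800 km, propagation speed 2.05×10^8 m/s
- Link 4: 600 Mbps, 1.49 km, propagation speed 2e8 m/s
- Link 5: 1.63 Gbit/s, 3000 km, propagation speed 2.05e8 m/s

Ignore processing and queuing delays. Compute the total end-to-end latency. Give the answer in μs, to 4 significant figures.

Transmission delays (L/R per hop): 0.70922, 0.625, 6.41026, 1.66667, 0.613497 μs; sum = 10.0246 μs.
Propagation delays (d/s per hop): 20476.2, 57500, 28292.7, 7.45, 14634.1 μs; sum = 120910 μs.
End-to-end = 120900 μs.

120900 μs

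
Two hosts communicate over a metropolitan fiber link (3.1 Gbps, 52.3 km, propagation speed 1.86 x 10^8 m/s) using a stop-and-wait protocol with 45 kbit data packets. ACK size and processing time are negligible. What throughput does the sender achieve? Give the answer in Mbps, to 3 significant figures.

78.0 Mbps

t_tx = L/R = 45000/3100000000 = 1.45161e-05 s.
t_prop = 52300/186000000 = 0.000281183 s; RTT = 0.000562366 s.
Cycle = t_tx + RTT = 0.000576882 s.
Throughput = L / cycle = 45000 / 0.000576882 = 78.0 Mbps.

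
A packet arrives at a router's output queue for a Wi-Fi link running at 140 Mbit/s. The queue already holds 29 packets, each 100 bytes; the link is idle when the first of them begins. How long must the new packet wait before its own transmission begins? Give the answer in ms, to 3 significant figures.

Each queued packet: L/R = 800/140000000 = 0.00571429 ms.
29 queued → 0.165714 ms.
Queuing delay = 0.166 ms.

0.166 ms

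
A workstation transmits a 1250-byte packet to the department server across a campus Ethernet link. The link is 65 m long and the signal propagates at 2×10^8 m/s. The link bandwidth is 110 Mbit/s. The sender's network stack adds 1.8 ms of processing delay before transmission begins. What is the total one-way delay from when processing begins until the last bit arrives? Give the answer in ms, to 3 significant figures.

1.89 ms

L = 1250 × 8 = 10000 bits.
Transmission delay = L/R = 10000 / 110000000 = 0.0909091 ms.
Propagation delay = d/s = 65 m / 200000000 m/s = 0.000325 ms.
Plus processing delay 1.8 ms = 1.8 ms.
Total = 1.89 ms.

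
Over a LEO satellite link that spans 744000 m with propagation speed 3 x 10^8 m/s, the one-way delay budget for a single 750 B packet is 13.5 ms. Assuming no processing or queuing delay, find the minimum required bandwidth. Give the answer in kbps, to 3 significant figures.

L = 6000 bits.
Propagation delay = 744000 / 300000000 = 2.48 ms.
Transmission budget = 13.5 − 2.48 = 11.02 ms.
R ≥ L / t_tx = 6000 bits / 0.01102 s = 544 kbps.

544 kbps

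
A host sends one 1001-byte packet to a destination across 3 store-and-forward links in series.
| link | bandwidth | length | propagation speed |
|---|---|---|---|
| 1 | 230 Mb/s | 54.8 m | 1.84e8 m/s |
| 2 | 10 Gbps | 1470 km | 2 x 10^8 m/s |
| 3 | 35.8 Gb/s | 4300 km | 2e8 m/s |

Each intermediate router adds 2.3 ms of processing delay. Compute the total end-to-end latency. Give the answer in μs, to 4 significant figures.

33490 μs

L = 1001 × 8 = 8008 bits.
Transmission delays (L/R per hop): 34.8174, 0.8008, 0.223687 μs; sum = 35.8419 μs.
Propagation delays (d/s per hop): 0.297826, 7350, 21500 μs; sum = 28850.3 μs.
Processing at 2 router(s): 2 × 2.3 ms = 4600 μs.
End-to-end = 33490 μs.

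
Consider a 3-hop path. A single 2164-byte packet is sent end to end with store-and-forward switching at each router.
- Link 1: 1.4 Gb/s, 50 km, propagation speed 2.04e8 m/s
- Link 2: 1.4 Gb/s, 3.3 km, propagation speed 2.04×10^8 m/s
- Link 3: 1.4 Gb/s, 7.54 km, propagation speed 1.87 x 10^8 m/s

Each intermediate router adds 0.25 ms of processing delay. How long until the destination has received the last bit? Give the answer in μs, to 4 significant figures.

838.7 μs

L = 2164 × 8 = 17312 bits.
Transmission delay per hop = L/R = 17312/1400000000 = 12.3657 μs; 3 hops → 37.0971 μs.
Propagation delays (d/s per hop): 245.098, 16.1765, 40.3209 μs; sum = 301.595 μs.
Processing at 2 router(s): 2 × 0.25 ms = 500 μs.
End-to-end = 838.7 μs.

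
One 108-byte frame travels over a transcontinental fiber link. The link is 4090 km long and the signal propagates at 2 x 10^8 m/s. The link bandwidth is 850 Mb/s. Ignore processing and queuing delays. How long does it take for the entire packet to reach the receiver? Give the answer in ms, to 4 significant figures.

20.45 ms

L = 108 × 8 = 864 bits.
Transmission delay = L/R = 864 / 850000000 = 0.00101647 ms.
Propagation delay = d/s = 4090000 m / 200000000 m/s = 20.45 ms.
Total = 20.45 ms.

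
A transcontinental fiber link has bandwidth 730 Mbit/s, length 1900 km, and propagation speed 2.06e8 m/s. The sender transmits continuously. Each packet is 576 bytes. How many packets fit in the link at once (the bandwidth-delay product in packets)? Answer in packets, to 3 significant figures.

Propagation delay = 1900000 / 206000000 = 0.0092233 s.
BDP = R × t_prop = 730000000 × 0.0092233 = 6733010 bits.
In packets of 4608 bits: 1460 packets.

1460 packets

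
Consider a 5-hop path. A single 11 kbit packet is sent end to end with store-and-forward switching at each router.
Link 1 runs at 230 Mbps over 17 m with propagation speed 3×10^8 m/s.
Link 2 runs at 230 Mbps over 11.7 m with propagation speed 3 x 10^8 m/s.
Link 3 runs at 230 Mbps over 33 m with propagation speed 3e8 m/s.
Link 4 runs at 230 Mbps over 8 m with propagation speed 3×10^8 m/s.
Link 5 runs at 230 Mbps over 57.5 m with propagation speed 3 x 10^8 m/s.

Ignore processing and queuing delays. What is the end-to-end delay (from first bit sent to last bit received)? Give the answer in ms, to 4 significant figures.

L = 11000 bits.
Transmission delay per hop = L/R = 11000/230000000 = 0.0478261 ms; 5 hops → 0.23913 ms.
Propagation delays (d/s per hop): 5.66667e-05, 3.9e-05, 0.00011, 2.66667e-05, 0.000191667 ms; sum = 0.000424 ms.
End-to-end = 0.2396 ms.

0.2396 ms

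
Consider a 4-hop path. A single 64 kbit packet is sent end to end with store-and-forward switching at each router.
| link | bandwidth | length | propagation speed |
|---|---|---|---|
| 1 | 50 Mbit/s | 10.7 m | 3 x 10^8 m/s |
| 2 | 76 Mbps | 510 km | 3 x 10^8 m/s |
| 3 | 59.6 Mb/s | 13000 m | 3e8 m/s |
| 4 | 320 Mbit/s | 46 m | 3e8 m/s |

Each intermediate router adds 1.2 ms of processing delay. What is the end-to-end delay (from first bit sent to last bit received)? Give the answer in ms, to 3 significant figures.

L = 64000 bits.
Transmission delays (L/R per hop): 1.28, 0.842105, 1.07383, 0.2 ms; sum = 3.39593 ms.
Propagation delays (d/s per hop): 3.56667e-05, 1.7, 0.0433333, 0.000153333 ms; sum = 1.74352 ms.
Processing at 3 router(s): 3 × 1.2 ms = 3.6 ms.
End-to-end = 8.74 ms.

8.74 ms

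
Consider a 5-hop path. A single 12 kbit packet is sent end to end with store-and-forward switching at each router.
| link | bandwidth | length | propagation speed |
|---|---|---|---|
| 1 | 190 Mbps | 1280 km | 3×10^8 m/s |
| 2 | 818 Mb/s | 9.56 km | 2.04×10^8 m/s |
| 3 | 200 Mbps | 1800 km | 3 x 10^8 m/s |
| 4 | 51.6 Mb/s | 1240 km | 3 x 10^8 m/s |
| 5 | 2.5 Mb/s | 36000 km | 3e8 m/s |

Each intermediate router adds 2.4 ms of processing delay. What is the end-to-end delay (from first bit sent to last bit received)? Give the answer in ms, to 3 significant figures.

149 ms

L = 12000 bits.
Transmission delays (L/R per hop): 0.0631579, 0.0146699, 0.06, 0.232558, 4.8 ms; sum = 5.17039 ms.
Propagation delays (d/s per hop): 4.26667, 0.0468627, 6, 4.13333, 120 ms; sum = 134.447 ms.
Processing at 4 router(s): 4 × 2.4 ms = 9.6 ms.
End-to-end = 149 ms.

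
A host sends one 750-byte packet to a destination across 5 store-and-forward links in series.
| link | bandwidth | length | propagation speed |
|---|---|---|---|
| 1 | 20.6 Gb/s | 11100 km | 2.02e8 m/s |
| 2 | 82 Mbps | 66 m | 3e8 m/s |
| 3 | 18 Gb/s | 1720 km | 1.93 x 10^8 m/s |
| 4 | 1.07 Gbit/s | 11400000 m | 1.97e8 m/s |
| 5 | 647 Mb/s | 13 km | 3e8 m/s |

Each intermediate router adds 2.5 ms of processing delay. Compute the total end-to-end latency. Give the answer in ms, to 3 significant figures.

L = 750 × 8 = 6000 bits.
Transmission delays (L/R per hop): 0.000291262, 0.0731707, 0.000333333, 0.00560748, 0.00927357 ms; sum = 0.0886764 ms.
Propagation delays (d/s per hop): 54.9505, 0.00022, 8.91192, 57.868, 0.0433333 ms; sum = 121.774 ms.
Processing at 4 router(s): 4 × 2.5 ms = 10 ms.
End-to-end = 132 ms.

132 ms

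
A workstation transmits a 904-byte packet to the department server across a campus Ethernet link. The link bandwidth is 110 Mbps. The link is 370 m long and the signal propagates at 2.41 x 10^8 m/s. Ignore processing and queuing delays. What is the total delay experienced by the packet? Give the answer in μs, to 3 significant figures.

L = 904 × 8 = 7232 bits.
Transmission delay = L/R = 7232 / 110000000 = 65.7455 μs.
Propagation delay = d/s = 370 m / 241000000 m/s = 1.53527 μs.
Total = 67.3 μs.

67.3 μs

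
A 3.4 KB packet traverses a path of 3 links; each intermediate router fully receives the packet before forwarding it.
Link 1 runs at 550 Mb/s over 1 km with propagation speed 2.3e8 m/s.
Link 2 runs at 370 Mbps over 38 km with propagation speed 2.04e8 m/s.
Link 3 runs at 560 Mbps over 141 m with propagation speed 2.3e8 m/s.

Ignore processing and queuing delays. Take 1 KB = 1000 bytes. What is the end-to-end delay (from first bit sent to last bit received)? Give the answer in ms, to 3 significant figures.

L = 27200 bits.
Transmission delays (L/R per hop): 0.0494545, 0.0735135, 0.0485714 ms; sum = 0.171539 ms.
Propagation delays (d/s per hop): 0.00434783, 0.186275, 0.000613043 ms; sum = 0.191235 ms.
End-to-end = 0.363 ms.

0.363 ms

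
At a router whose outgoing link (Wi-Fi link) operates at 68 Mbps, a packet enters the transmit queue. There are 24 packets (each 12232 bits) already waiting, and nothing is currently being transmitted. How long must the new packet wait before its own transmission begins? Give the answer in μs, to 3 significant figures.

Each queued packet: L/R = 12232/68000000 = 179.882 μs.
24 queued → 4317.18 μs.
Queuing delay = 4320 μs.

4320 μs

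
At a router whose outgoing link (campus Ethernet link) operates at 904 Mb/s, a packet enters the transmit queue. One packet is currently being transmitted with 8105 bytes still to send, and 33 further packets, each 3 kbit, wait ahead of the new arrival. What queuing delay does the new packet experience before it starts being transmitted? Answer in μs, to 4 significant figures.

Each queued packet: L/R = 3000/904000000 = 3.31858 μs.
33 queued → 109.513 μs.
Plus remaining 64840 bits of current packet: 71.7257 μs.
Queuing delay = 181.2 μs.

181.2 μs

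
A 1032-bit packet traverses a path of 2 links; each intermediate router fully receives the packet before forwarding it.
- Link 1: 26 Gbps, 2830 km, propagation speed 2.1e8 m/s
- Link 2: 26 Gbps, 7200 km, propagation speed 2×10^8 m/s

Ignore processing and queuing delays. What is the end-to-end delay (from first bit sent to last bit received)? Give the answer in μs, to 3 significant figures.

49500 μs

Transmission delay per hop = L/R = 1032/26000000000 = 0.0396923 μs; 2 hops → 0.0793846 μs.
Propagation delays (d/s per hop): 13476.2, 36000 μs; sum = 49476.2 μs.
End-to-end = 49500 μs.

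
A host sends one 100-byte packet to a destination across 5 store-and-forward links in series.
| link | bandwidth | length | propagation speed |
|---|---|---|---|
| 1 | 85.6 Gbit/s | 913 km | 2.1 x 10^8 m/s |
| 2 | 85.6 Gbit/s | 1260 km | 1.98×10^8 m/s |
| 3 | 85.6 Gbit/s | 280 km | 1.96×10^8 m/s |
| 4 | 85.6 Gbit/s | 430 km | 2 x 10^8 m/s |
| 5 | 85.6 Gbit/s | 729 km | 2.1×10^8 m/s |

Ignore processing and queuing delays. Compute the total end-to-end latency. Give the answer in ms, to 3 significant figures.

17.8 ms

L = 100 × 8 = 800 bits.
Transmission delay per hop = L/R = 800/85600000000 = 9.34579e-06 ms; 5 hops → 4.6729e-05 ms.
Propagation delays (d/s per hop): 4.34762, 6.36364, 1.42857, 2.15, 3.47143 ms; sum = 17.7613 ms.
End-to-end = 17.8 ms.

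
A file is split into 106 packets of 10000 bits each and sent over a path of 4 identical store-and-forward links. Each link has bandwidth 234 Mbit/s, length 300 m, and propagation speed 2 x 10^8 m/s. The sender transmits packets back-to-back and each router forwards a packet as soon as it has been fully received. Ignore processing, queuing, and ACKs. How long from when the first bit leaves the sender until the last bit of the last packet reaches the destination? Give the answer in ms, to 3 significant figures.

Per-hop transmission t_tx = L/R = 10000/234000000 = 0.042735 ms.
Per-hop propagation t_prop = 300/200000000 = 0.0015 ms.
Pipeline fill: first packet needs 4·t_tx to clear all hops; remaining 105 packets each add one t_tx.
Total = (4+106-1)·t_tx + 4·t_prop = 109·0.042735 + 4·0.0015 = 4.66 ms.

4.66 ms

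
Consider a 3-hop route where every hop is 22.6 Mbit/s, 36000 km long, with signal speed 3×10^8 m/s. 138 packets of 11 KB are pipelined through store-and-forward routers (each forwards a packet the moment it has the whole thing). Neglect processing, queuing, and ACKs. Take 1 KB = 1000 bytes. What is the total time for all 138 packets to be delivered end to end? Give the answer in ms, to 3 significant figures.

905 ms

Per-hop transmission t_tx = L/R = 88000/22600000 = 3.89381 ms.
Per-hop propagation t_prop = 36000000/300000000 = 120 ms.
Pipeline fill: first packet needs 3·t_tx to clear all hops; remaining 137 packets each add one t_tx.
Total = (3+138-1)·t_tx + 3·t_prop = 140·3.89381 + 3·120 = 905 ms.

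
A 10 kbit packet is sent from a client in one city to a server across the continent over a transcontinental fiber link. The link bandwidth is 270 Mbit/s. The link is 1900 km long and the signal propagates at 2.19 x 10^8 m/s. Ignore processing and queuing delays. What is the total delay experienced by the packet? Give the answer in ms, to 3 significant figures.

L = 10000 bits.
Transmission delay = L/R = 10000 / 270000000 = 0.037037 ms.
Propagation delay = d/s = 1900000 m / 219000000 m/s = 8.6758 ms.
Total = 8.71 ms.

8.71 ms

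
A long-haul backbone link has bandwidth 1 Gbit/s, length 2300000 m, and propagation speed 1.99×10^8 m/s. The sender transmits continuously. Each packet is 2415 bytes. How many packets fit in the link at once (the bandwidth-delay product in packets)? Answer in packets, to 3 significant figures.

598 packets

Propagation delay = 2300000 / 199000000 = 0.0115578 s.
BDP = R × t_prop = 1000000000 × 0.0115578 = 11557800 bits.
In packets of 19320 bits: 598 packets.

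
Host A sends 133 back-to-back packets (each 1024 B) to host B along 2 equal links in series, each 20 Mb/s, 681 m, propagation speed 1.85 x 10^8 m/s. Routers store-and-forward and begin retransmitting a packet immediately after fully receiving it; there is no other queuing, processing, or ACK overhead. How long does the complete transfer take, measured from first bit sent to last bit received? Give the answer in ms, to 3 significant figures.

Per-hop transmission t_tx = L/R = 8192/20000000 = 0.4096 ms.
Per-hop propagation t_prop = 681/185000000 = 0.00368108 ms.
Pipeline fill: first packet needs 2·t_tx to clear all hops; remaining 132 packets each add one t_tx.
Total = (2+133-1)·t_tx + 2·t_prop = 134·0.4096 + 2·0.00368108 = 54.9 ms.

54.9 ms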